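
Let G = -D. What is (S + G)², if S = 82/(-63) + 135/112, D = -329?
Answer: 109915456225/1016064 ≈ 1.0818e+5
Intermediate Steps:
S = -97/1008 (S = 82*(-1/63) + 135*(1/112) = -82/63 + 135/112 = -97/1008 ≈ -0.096230)
G = 329 (G = -1*(-329) = 329)
(S + G)² = (-97/1008 + 329)² = (331535/1008)² = 109915456225/1016064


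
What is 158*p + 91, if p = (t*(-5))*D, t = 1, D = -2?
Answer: 1671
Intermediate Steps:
p = 10 (p = (1*(-5))*(-2) = -5*(-2) = 10)
158*p + 91 = 158*10 + 91 = 1580 + 91 = 1671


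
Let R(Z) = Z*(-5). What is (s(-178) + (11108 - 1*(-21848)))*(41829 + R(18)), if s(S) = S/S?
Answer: 1375592223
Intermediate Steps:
R(Z) = -5*Z
s(S) = 1
(s(-178) + (11108 - 1*(-21848)))*(41829 + R(18)) = (1 + (11108 - 1*(-21848)))*(41829 - 5*18) = (1 + (11108 + 21848))*(41829 - 90) = (1 + 32956)*41739 = 32957*41739 = 1375592223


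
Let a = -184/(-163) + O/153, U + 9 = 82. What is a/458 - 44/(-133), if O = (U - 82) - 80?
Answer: 504385513/1519134246 ≈ 0.33202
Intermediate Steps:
U = 73 (U = -9 + 82 = 73)
O = -89 (O = (73 - 82) - 80 = -9 - 80 = -89)
a = 13645/24939 (a = -184/(-163) - 89/153 = -184*(-1/163) - 89*1/153 = 184/163 - 89/153 = 13645/24939 ≈ 0.54714)
a/458 - 44/(-133) = (13645/24939)/458 - 44/(-133) = (13645/24939)*(1/458) - 44*(-1/133) = 13645/11422062 + 44/133 = 504385513/1519134246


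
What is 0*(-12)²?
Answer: 0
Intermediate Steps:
0*(-12)² = 0*144 = 0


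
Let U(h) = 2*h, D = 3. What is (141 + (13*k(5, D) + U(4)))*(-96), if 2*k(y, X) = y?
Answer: -17424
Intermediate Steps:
k(y, X) = y/2
(141 + (13*k(5, D) + U(4)))*(-96) = (141 + (13*((½)*5) + 2*4))*(-96) = (141 + (13*(5/2) + 8))*(-96) = (141 + (65/2 + 8))*(-96) = (141 + 81/2)*(-96) = (363/2)*(-96) = -17424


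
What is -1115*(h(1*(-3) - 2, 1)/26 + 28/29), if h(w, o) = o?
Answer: -844055/754 ≈ -1119.4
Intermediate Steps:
-1115*(h(1*(-3) - 2, 1)/26 + 28/29) = -1115*(1/26 + 28/29) = -1115*757/754 = -844055/754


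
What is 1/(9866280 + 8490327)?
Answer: 1/18356607 ≈ 5.4476e-8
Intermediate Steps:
1/(9866280 + 8490327) = 1/18356607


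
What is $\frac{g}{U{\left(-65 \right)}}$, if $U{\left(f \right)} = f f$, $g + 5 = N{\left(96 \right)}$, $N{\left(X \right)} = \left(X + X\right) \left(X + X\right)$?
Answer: $\frac{36859}{4225} \approx 8.724$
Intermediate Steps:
$N{\left(X \right)} = 4 X^{2}$ ($N{\left(X \right)} = 2 X 2 X = 4 X^{2}$)
$g = 36859$ ($g = -5 + 4 \cdot 96^{2} = -5 + 4 \cdot 9216 = -5 + 36864 = 36859$)
$U{\left(f \right)} = f^{2}$
$\frac{g}{U{\left(-65 \right)}} = \frac{36859}{\left(-65\right)^{2}} = \frac{36859}{4225}$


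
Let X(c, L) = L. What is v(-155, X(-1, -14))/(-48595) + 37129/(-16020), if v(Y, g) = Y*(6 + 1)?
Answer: -357380411/155698380 ≈ -2.2953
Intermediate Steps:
v(Y, g) = 7*Y (v(Y, g) = Y*7 = 7*Y)
v(-155, X(-1, -14))/(-48595) + 37129/(-16020) = (7*(-155))/(-48595) + 37129/(-16020) = -1085*(-1/48595) + 37129*(-1/16020) = 217/9719 - 37129/16020 = -357380411/155698380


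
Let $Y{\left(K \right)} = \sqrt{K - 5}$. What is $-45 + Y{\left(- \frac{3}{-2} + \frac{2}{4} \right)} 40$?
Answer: $-45 + 40 i \sqrt{3} \approx -45.0 + 69.282 i$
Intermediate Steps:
$Y{\left(K \right)} = \sqrt{-5 + K}$
$-45 + Y{\left(- \frac{3}{-2} + \frac{2}{4} \right)} 40 = -45 + \sqrt{-5 + \left(- \frac{3}{-2} + \frac{2}{4}\right)} 40 = -45 + \sqrt{-5 + \left(\left(-3\right) \left(- \frac{1}{2}\right) + 2 \cdot \frac{1}{4}\right)} 40 = -45 + \sqrt{-5 + \left(\frac{3}{2} + \frac{1}{2}\right)} 40 = -45 + \sqrt{-5 + 2} \cdot 40 = -45 + \sqrt{-3} \cdot 40 = -45 + i \sqrt{3} \cdot 40 = -45 + 40 i \sqrt{3}$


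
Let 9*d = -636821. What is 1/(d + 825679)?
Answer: 9/6794290 ≈ 1.3246e-6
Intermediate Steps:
d = -636821/9 (d = (⅑)*(-636821) = -636821/9 ≈ -70758.)
1/(d + 825679) = 1/(-636821/9 + 825679) = 1/(6794290/9) = 9/6794290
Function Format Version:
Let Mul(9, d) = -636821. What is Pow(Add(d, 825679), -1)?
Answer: Rational(9, 6794290) ≈ 1.3246e-6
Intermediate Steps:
d = Rational(-636821, 9) (d = Mul(Rational(1, 9), -636821) = Rational(-636821, 9) ≈ -70758.)
Pow(Add(d, 825679), -1) = Pow(Add(Rational(-636821, 9), 825679), -1) = Pow(Rational(6794290, 9), -1) = Rational(9, 6794290)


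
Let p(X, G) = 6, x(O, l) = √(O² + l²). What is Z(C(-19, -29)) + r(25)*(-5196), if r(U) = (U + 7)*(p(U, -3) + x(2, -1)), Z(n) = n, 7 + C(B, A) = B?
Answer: -997658 - 166272*√5 ≈ -1.3695e+6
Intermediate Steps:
C(B, A) = -7 + B
r(U) = (6 + √5)*(7 + U) (r(U) = (U + 7)*(6 + √(2² + (-1)²)) = (7 + U)*(6 + √(4 + 1)) = (7 + U)*(6 + √5) = (6 + √5)*(7 + U))
Z(C(-19, -29)) + r(25)*(-5196) = (-7 - 19) + (42 + 6*25 + 7*√5 + 25*√5)*(-5196) = -26 + (42 + 150 + 7*√5 + 25*√5)*(-5196) = -26 + (192 + 32*√5)*(-5196) = -26 + (-997632 - 166272*√5) = -997658 - 166272*√5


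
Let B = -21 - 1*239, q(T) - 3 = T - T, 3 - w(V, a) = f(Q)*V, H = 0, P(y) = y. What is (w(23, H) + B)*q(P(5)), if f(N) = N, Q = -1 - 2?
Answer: -564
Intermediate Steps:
Q = -3
w(V, a) = 3 + 3*V (w(V, a) = 3 - (-3)*V = 3 + 3*V)
q(T) = 3 (q(T) = 3 + (T - T) = 3 + 0 = 3)
B = -260 (B = -21 - 239 = -260)
(w(23, H) + B)*q(P(5)) = ((3 + 3*23) - 260)*3 = ((3 + 69) - 260)*3 = (72 - 260)*3 = -188*3 = -564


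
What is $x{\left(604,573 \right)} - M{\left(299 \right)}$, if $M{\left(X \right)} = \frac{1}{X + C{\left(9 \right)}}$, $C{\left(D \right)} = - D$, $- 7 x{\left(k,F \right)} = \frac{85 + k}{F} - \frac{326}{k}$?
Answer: $- \frac{8617058}{87820845} \approx -0.098121$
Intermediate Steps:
$x{\left(k,F \right)} = \frac{326}{7 k} - \frac{85 + k}{7 F}$ ($x{\left(k,F \right)} = - \frac{\frac{85 + k}{F} - \frac{326}{k}}{7} = - \frac{- \frac{326}{k} + \frac{85 + k}{F}}{7} = \frac{326}{7 k} - \frac{85 + k}{7 F}$)
$M{\left(X \right)} = \frac{1}{-9 + X}$ ($M{\left(X \right)} = \frac{1}{X - 9} = \frac{1}{-9 + X}$)
$x{\left(604,573 \right)} - M{\left(299 \right)} = \frac{326 \cdot 573 - 604 \left(85 + 604\right)}{7 \cdot 573 \cdot 604} - \frac{1}{-9 + 299} = \frac{1}{7} \cdot \frac{1}{573} \cdot \frac{1}{604} \left(186798 - 604 \cdot 689\right) - \frac{1}{290} = \frac{1}{7} \cdot \frac{1}{573} \cdot \frac{1}{604} \left(186798 - 416156\right) - \frac{1}{290} = \frac{1}{7} \cdot \frac{1}{573} \cdot \frac{1}{604} \left(-229358\right) - \frac{1}{290} = - \frac{114679}{1211322} - \frac{1}{290} = - \frac{8617058}{87820845}$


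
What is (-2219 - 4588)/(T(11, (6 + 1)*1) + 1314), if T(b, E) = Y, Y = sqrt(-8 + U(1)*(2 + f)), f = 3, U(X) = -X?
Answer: -8944398/1726609 + 6807*I*sqrt(13)/1726609 ≈ -5.1803 + 0.014215*I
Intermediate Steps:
Y = I*sqrt(13) (Y = sqrt(-8 + (-1*1)*(2 + 3)) = sqrt(-8 - 1*5) = sqrt(-8 - 5) = sqrt(-13) = I*sqrt(13) ≈ 3.6056*I)
T(b, E) = I*sqrt(13)
(-2219 - 4588)/(T(11, (6 + 1)*1) + 1314) = (-2219 - 4588)/(I*sqrt(13) + 1314) = -6807/(1314 + I*sqrt(13))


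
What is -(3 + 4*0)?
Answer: -3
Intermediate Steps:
-(3 + 4*0) = -(3 + 0) = -1*3 = -3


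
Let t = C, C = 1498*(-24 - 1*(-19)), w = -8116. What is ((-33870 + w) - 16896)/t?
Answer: 29441/3745 ≈ 7.8614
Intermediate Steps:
C = -7490 (C = 1498*(-24 + 19) = 1498*(-5) = -7490)
t = -7490
((-33870 + w) - 16896)/t = ((-33870 - 8116) - 16896)/(-7490) = (-41986 - 16896)*(-1/7490) = -58882*(-1/7490) = 29441/3745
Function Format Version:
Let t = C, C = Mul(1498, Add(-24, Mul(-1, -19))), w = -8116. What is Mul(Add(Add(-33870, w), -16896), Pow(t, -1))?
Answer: Rational(29441, 3745) ≈ 7.8614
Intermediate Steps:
C = -7490 (C = Mul(1498, Add(-24, 19)) = Mul(1498, -5) = -7490)
t = -7490
Mul(Add(Add(-33870, w), -16896), Pow(t, -1)) = Mul(Add(Add(-33870, -8116), -16896), Pow(-7490, -1)) = Mul(Add(-41986, -16896), Rational(-1, 7490)) = Mul(-58882, Rational(-1, 7490)) = Rational(29441, 3745)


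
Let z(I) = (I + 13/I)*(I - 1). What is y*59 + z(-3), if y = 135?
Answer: 23983/3 ≈ 7994.3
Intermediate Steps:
z(I) = (-1 + I)*(I + 13/I) (z(I) = (I + 13/I)*(-1 + I) = (-1 + I)*(I + 13/I))
y*59 + z(-3) = 135*59 + (13 + (-3)² - 1*(-3) - 13/(-3)) = 7965 + (13 + 9 + 3 - 13*(-⅓)) = 7965 + (13 + 9 + 3 + 13/3) = 7965 + 88/3 = 23983/3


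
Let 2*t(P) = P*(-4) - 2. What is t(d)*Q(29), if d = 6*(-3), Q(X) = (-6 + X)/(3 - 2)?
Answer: 805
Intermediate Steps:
Q(X) = -6 + X (Q(X) = (-6 + X)/1 = (-6 + X)*1 = -6 + X)
d = -18
t(P) = -1 - 2*P (t(P) = (P*(-4) - 2)/2 = (-4*P - 2)/2 = (-2 - 4*P)/2 = -1 - 2*P)
t(d)*Q(29) = (-1 - 2*(-18))*(-6 + 29) = (-1 + 36)*23 = 35*23 = 805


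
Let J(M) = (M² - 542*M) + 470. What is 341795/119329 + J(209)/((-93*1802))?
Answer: 65528912653/19997869794 ≈ 3.2768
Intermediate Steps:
J(M) = 470 + M² - 542*M
341795/119329 + J(209)/((-93*1802)) = 341795/119329 + (470 + 209² - 542*209)/((-93*1802)) = 341795*(1/119329) + (470 + 43681 - 113278)/(-167586) = 341795/119329 - 69127*(-1/167586) = 341795/119329 + 69127/167586 = 65528912653/19997869794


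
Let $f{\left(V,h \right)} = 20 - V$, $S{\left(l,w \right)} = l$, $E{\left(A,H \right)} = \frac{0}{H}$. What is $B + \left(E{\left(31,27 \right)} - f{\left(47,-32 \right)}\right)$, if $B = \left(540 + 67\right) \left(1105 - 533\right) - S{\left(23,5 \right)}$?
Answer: $347208$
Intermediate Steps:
$E{\left(A,H \right)} = 0$
$B = 347181$ ($B = \left(540 + 67\right) \left(1105 - 533\right) - 23 = 607 \cdot 572 - 23 = 347204 - 23 = 347181$)
$B + \left(E{\left(31,27 \right)} - f{\left(47,-32 \right)}\right) = 347181 - \left(20 - 47\right) = 347181 + \left(0 - \left(20 - 47\right)\right) = 347181 + \left(0 - -27\right) = 347181 + \left(0 + 27\right) = 347181 + 27 = 347208$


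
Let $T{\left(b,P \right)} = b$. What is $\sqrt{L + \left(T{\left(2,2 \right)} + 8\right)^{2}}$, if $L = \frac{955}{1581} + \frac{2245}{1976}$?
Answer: $\frac{5 \sqrt{9929562852534}}{1562028} \approx 10.087$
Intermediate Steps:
$L = \frac{5436425}{3124056}$ ($L = 955 \cdot \frac{1}{1581} + 2245 \cdot \frac{1}{1976} = \frac{955}{1581} + \frac{2245}{1976} = \frac{5436425}{3124056} \approx 1.7402$)
$\sqrt{L + \left(T{\left(2,2 \right)} + 8\right)^{2}} = \sqrt{\frac{5436425}{3124056} + \left(2 + 8\right)^{2}} = \sqrt{\frac{5436425}{3124056} + 10^{2}} = \sqrt{\frac{5436425}{3124056} + 100} = \sqrt{\frac{317842025}{3124056}} = \frac{5 \sqrt{9929562852534}}{1562028}$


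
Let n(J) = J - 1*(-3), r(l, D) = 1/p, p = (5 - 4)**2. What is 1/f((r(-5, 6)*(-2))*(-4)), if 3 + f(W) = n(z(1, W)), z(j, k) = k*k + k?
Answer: 1/72 ≈ 0.013889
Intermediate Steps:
z(j, k) = k + k**2 (z(j, k) = k**2 + k = k + k**2)
p = 1 (p = 1**2 = 1)
r(l, D) = 1 (r(l, D) = 1/1 = 1)
n(J) = 3 + J (n(J) = J + 3 = 3 + J)
f(W) = W*(1 + W) (f(W) = -3 + (3 + W*(1 + W)) = W*(1 + W))
1/f((r(-5, 6)*(-2))*(-4)) = 1/(((1*(-2))*(-4))*(1 + (1*(-2))*(-4))) = 1/((-2*(-4))*(1 - 2*(-4))) = 1/(8*(1 + 8)) = 1/(8*9) = 1/72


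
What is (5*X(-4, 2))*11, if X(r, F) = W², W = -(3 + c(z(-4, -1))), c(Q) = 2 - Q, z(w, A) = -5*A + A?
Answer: 55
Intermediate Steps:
z(w, A) = -4*A
W = -1 (W = -(3 + (2 - (-4)*(-1))) = -(3 + (2 - 1*4)) = -(3 + (2 - 4)) = -(3 - 2) = -1*1 = -1)
X(r, F) = 1 (X(r, F) = (-1)² = 1)
(5*X(-4, 2))*11 = (5*1)*11 = 5*11 = 55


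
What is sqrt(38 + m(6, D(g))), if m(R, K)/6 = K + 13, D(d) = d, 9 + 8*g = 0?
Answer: sqrt(437)/2 ≈ 10.452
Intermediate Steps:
g = -9/8 (g = -9/8 + (1/8)*0 = -9/8 + 0 = -9/8 ≈ -1.1250)
m(R, K) = 78 + 6*K (m(R, K) = 6*(K + 13) = 6*(13 + K) = 78 + 6*K)
sqrt(38 + m(6, D(g))) = sqrt(38 + (78 + 6*(-9/8))) = sqrt(38 + (78 - 27/4)) = sqrt(38 + 285/4) = sqrt(437/4) = sqrt(437)/2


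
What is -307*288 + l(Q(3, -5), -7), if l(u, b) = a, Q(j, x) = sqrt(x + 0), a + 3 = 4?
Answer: -88415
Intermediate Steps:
a = 1 (a = -3 + 4 = 1)
Q(j, x) = sqrt(x)
l(u, b) = 1
-307*288 + l(Q(3, -5), -7) = -307*288 + 1 = -88416 + 1 = -88415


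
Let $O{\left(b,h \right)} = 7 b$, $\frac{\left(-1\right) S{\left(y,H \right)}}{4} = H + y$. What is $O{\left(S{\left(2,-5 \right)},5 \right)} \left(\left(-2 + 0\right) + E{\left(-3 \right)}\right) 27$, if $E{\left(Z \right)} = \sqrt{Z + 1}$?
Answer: $-4536 + 2268 i \sqrt{2} \approx -4536.0 + 3207.4 i$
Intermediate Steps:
$S{\left(y,H \right)} = - 4 H - 4 y$ ($S{\left(y,H \right)} = - 4 \left(H + y\right) = - 4 H - 4 y$)
$E{\left(Z \right)} = \sqrt{1 + Z}$
$O{\left(S{\left(2,-5 \right)},5 \right)} \left(\left(-2 + 0\right) + E{\left(-3 \right)}\right) 27 = 7 \left(\left(-4\right) \left(-5\right) - 8\right) \left(\left(-2 + 0\right) + \sqrt{1 - 3}\right) 27 = 7 \left(20 - 8\right) \left(-2 + \sqrt{-2}\right) 27 = 7 \cdot 12 \left(-2 + i \sqrt{2}\right) 27 = 84 \left(-2 + i \sqrt{2}\right) 27 = \left(-168 + 84 i \sqrt{2}\right) 27 = -4536 + 2268 i \sqrt{2}$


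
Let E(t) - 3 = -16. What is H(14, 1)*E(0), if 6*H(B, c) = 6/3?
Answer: -13/3 ≈ -4.3333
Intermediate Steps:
H(B, c) = ⅓ (H(B, c) = (6/3)/6 = (6*(⅓))/6 = (⅙)*2 = ⅓)
E(t) = -13 (E(t) = 3 - 16 = -13)
H(14, 1)*E(0) = (⅓)*(-13) = -13/3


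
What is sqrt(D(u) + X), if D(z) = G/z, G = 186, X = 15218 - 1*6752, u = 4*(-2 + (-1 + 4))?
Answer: 5*sqrt(1362)/2 ≈ 92.263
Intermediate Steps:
u = 4 (u = 4*(-2 + 3) = 4*1 = 4)
X = 8466 (X = 15218 - 6752 = 8466)
D(z) = 186/z
sqrt(D(u) + X) = sqrt(186/4 + 8466) = sqrt(186*(1/4) + 8466) = sqrt(93/2 + 8466) = sqrt(17025/2) = 5*sqrt(1362)/2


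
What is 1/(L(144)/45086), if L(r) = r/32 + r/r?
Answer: 90172/11 ≈ 8197.5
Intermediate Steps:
L(r) = 1 + r/32 (L(r) = r*(1/32) + 1 = r/32 + 1 = 1 + r/32)
1/(L(144)/45086) = 1/((1 + (1/32)*144)/45086) = 1/((1 + 9/2)*(1/45086)) = 1/((11/2)*(1/45086)) = 1/(11/90172) = 90172/11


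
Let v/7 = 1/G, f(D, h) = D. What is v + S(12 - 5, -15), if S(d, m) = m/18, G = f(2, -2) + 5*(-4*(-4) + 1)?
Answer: -131/174 ≈ -0.75287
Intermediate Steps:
G = 87 (G = 2 + 5*(-4*(-4) + 1) = 2 + 5*(16 + 1) = 2 + 5*17 = 2 + 85 = 87)
S(d, m) = m/18
v = 7/87 ≈ 0.080460
v + S(12 - 5, -15) = 7/87 + (1/18)*(-15) = 7/87 - ⅚ = -131/174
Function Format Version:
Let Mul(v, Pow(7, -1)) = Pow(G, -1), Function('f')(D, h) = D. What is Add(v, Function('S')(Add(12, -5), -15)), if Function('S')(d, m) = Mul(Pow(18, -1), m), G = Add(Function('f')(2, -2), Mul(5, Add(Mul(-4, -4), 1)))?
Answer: Rational(-131, 174) ≈ -0.75287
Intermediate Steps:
G = 87 (G = Add(2, Mul(5, Add(Mul(-4, -4), 1))) = Add(2, Mul(5, Add(16, 1))) = Add(2, Mul(5, 17)) = Add(2, 85) = 87)
Function('S')(d, m) = Mul(Rational(1, 18), m)
v = Rational(7, 87) (v = Mul(7, Pow(87, -1)) = Mul(7, Rational(1, 87)) = Rational(7, 87) ≈ 0.080460)
Add(v, Function('S')(Add(12, -5), -15)) = Add(Rational(7, 87), Mul(Rational(1, 18), -15)) = Add(Rational(7, 87), Rational(-5, 6)) = Rational(-131, 174)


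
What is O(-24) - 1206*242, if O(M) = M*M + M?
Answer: -291300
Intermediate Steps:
O(M) = M + M**2 (O(M) = M**2 + M = M + M**2)
O(-24) - 1206*242 = -24*(1 - 24) - 1206*242 = -24*(-23) - 291852 = 552 - 291852 = -291300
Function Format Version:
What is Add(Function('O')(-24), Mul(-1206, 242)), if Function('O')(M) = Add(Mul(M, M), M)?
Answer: -291300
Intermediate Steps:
Function('O')(M) = Add(M, Pow(M, 2)) (Function('O')(M) = Add(Pow(M, 2), M) = Add(M, Pow(M, 2)))
Add(Function('O')(-24), Mul(-1206, 242)) = Add(Mul(-24, Add(1, -24)), Mul(-1206, 242)) = Add(Mul(-24, -23), -291852) = Add(552, -291852) = -291300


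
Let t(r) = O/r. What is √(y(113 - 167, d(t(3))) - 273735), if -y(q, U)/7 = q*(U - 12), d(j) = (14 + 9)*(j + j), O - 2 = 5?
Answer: 147*I*√11 ≈ 487.54*I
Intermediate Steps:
O = 7 (O = 2 + 5 = 7)
t(r) = 7/r
d(j) = 46*j (d(j) = 23*(2*j) = 46*j)
y(q, U) = -7*q*(-12 + U) (y(q, U) = -7*q*(U - 12) = -7*q*(-12 + U))
√(y(113 - 167, d(t(3))) - 273735) = √(7*(113 - 167)*(12 - 46*7/3) - 273735) = √(7*(-54)*(12 - 46*7*(⅓)) - 273735) = √(7*(-54)*(12 - 46*7/3) - 273735) = √(7*(-54)*(12 - 1*322/3) - 273735) = √(7*(-54)*(12 - 322/3) - 273735) = √(7*(-54)*(-286/3) - 273735) = √(36036 - 273735) = √(-237699) = 147*I*√11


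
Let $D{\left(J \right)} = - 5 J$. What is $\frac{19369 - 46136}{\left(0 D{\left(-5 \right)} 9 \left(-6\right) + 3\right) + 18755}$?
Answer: $- \frac{26767}{18758} \approx -1.427$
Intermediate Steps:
$\frac{19369 - 46136}{\left(0 D{\left(-5 \right)} 9 \left(-6\right) + 3\right) + 18755} = \frac{19369 - 46136}{\left(0 \left(\left(-5\right) \left(-5\right)\right) 9 \left(-6\right) + 3\right) + 18755} = - \frac{26767}{\left(0 \cdot 25 \left(-54\right) + 3\right) + 18755} = - \frac{26767}{\left(0 \left(-54\right) + 3\right) + 18755} = - \frac{26767}{\left(0 + 3\right) + 18755} = - \frac{26767}{3 + 18755} = - \frac{26767}{18758}$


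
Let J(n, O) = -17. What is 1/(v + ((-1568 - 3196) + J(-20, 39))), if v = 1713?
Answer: -1/3068 ≈ -0.00032595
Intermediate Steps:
1/(v + ((-1568 - 3196) + J(-20, 39))) = 1/(1713 + ((-1568 - 3196) - 17)) = 1/(1713 + (-4764 - 17)) = 1/(1713 - 4781) = 1/(-3068) = -1/3068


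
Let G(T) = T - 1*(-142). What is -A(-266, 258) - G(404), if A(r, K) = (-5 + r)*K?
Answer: 69372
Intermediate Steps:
A(r, K) = K*(-5 + r)
G(T) = 142 + T (G(T) = T + 142 = 142 + T)
-A(-266, 258) - G(404) = -258*(-5 - 266) - (142 + 404) = -258*(-271) - 1*546 = -1*(-69918) - 546 = 69918 - 546 = 69372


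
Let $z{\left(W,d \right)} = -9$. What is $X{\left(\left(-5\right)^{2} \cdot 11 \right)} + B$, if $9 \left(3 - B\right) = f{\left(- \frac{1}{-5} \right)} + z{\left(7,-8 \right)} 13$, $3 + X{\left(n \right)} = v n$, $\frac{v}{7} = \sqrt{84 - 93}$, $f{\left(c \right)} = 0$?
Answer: $13 + 5775 i \approx 13.0 + 5775.0 i$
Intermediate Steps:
$v = 21 i$ ($v = 7 \sqrt{84 - 93} = 7 \sqrt{-9} = 7 \cdot 3 i = 21 i \approx 21.0 i$)
$X{\left(n \right)} = -3 + 21 i n$
$B = 16$ ($B = 3 - \frac{0 - 117}{9} = 3 - -13 = 3 + 13 = 16$)
$X{\left(\left(-5\right)^{2} \cdot 11 \right)} + B = \left(-3 + 21 i \left(-5\right)^{2} \cdot 11\right) + 16 = \left(-3 + 21 i 25 \cdot 11\right) + 16 = \left(-3 + 21 i 275\right) + 16 = \left(-3 + 5775 i\right) + 16 = 13 + 5775 i$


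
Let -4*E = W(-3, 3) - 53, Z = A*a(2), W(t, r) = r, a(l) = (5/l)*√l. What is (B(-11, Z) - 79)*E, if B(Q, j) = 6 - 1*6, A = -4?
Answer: -1975/2 ≈ -987.50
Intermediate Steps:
a(l) = 5/√l
Z = -10*√2 (Z = -20/√2 = -20*√2/2 = -10*√2 ≈ -14.142)
B(Q, j) = 0 (B(Q, j) = 6 - 6 = 0)
E = 25/2 (E = -(3 - 53)/4 = -¼*(-50) = 25/2 ≈ 12.500)
(B(-11, Z) - 79)*E = (0 - 79)*(25/2) = -79*25/2 = -1975/2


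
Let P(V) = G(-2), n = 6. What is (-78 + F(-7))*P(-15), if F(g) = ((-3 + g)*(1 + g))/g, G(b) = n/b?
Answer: 1818/7 ≈ 259.71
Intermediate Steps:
G(b) = 6/b
P(V) = -3 (P(V) = 6/(-2) = 6*(-½) = -3)
F(g) = (1 + g)*(-3 + g)/g (F(g) = ((1 + g)*(-3 + g))/g = (1 + g)*(-3 + g)/g)
(-78 + F(-7))*P(-15) = (-78 + (-2 - 7 - 3/(-7)))*(-3) = (-78 + (-2 - 7 - 3*(-⅐)))*(-3) = (-78 + (-2 - 7 + 3/7))*(-3) = (-78 - 60/7)*(-3) = -606/7*(-3) = 1818/7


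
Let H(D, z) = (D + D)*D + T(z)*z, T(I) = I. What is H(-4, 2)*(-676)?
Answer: -24336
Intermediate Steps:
H(D, z) = z² + 2*D² (H(D, z) = (D + D)*D + z*z = (2*D)*D + z² = 2*D² + z² = z² + 2*D²)
H(-4, 2)*(-676) = (2² + 2*(-4)²)*(-676) = (4 + 2*16)*(-676) = (4 + 32)*(-676) = 36*(-676) = -24336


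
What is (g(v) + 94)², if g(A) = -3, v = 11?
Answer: 8281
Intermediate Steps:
(g(v) + 94)² = (-3 + 94)² = 91² = 8281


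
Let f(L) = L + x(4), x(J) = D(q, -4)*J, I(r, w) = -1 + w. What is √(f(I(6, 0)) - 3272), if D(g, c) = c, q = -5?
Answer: I*√3289 ≈ 57.35*I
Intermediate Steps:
x(J) = -4*J
f(L) = -16 + L (f(L) = L - 4*4 = L - 16 = -16 + L)
√(f(I(6, 0)) - 3272) = √((-16 + (-1 + 0)) - 3272) = √((-16 - 1) - 3272) = √(-17 - 3272) = √(-3289) = I*√3289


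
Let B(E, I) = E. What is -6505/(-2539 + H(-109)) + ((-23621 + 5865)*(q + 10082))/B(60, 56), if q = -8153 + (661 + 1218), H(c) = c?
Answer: -44760931801/39720 ≈ -1.1269e+6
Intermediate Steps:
q = -6274 (q = -8153 + 1879 = -6274)
-6505/(-2539 + H(-109)) + ((-23621 + 5865)*(q + 10082))/B(60, 56) = -6505/(-2539 - 109) + ((-23621 + 5865)*(-6274 + 10082))/60 = -6505/(-2648) - 17756*3808*(1/60) = -6505*(-1/2648) - 67614848*1/60 = 6505/2648 - 16903712/15 = -44760931801/39720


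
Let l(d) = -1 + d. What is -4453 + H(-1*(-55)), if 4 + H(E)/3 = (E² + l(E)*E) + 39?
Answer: 13637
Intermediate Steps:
H(E) = 105 + 3*E² + 3*E*(-1 + E) (H(E) = -12 + 3*((E² + (-1 + E)*E) + 39) = -12 + 3*((E² + E*(-1 + E)) + 39) = -12 + 3*(39 + E² + E*(-1 + E)) = -12 + (117 + 3*E² + 3*E*(-1 + E)) = 105 + 3*E² + 3*E*(-1 + E))
-4453 + H(-1*(-55)) = -4453 + (105 - (-3)*(-55) + 6*(-1*(-55))²) = -4453 + (105 - 3*55 + 6*55²) = -4453 + (105 - 165 + 6*3025) = -4453 + (105 - 165 + 18150) = -4453 + 18090 = 13637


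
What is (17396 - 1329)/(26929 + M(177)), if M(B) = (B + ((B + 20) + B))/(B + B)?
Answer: 5687718/9533417 ≈ 0.59661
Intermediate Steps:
M(B) = (20 + 3*B)/(2*B) (M(B) = (B + ((20 + B) + B))/((2*B)) = (B + (20 + 2*B))*(1/(2*B)) = (20 + 3*B)*(1/(2*B)) = (20 + 3*B)/(2*B))
(17396 - 1329)/(26929 + M(177)) = (17396 - 1329)/(26929 + (3/2 + 10/177)) = 16067/(26929 + (3/2 + 10*(1/177))) = 16067/(26929 + (3/2 + 10/177)) = 16067/(26929 + 551/354) = 16067/(9533417/354) = 16067*(354/9533417) = 5687718/9533417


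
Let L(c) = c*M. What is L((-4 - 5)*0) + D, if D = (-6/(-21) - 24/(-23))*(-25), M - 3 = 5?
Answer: -5350/161 ≈ -33.230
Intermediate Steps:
M = 8 (M = 3 + 5 = 8)
D = -5350/161 (D = (-6*(-1/21) - 24*(-1/23))*(-25) = (2/7 + 24/23)*(-25) = (214/161)*(-25) = -5350/161 ≈ -33.230)
L(c) = 8*c (L(c) = c*8 = 8*c)
L((-4 - 5)*0) + D = 8*((-4 - 5)*0) - 5350/161 = 8*(-9*0) - 5350/161 = 8*0 - 5350/161 = 0 - 5350/161 = -5350/161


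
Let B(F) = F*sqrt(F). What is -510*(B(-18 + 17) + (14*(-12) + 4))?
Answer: 83640 + 510*I ≈ 83640.0 + 510.0*I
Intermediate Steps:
B(F) = F**(3/2)
-510*(B(-18 + 17) + (14*(-12) + 4)) = -510*((-18 + 17)**(3/2) + (14*(-12) + 4)) = -510*((-1)**(3/2) + (-168 + 4)) = -510*(-I - 164) = -510*(-164 - I) = 83640 + 510*I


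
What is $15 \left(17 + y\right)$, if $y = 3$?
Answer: $300$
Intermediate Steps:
$15 \left(17 + y\right) = 15 \left(17 + 3\right) = 15 \cdot 20 = 300$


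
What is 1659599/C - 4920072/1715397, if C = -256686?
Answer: -1369928249065/146772798114 ≈ -9.3337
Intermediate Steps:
1659599/C - 4920072/1715397 = 1659599/(-256686) - 4920072/1715397 = 1659599*(-1/256686) - 4920072*1/1715397 = -1659599/256686 - 1640024/571799 = -1369928249065/146772798114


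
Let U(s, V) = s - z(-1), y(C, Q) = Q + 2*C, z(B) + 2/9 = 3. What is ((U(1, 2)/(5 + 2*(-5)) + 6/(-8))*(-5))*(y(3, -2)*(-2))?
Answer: -142/9 ≈ -15.778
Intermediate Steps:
z(B) = 25/9 (z(B) = -2/9 + 3 = 25/9)
U(s, V) = -25/9 + s (U(s, V) = s - 1*25/9 = s - 25/9 = -25/9 + s)
((U(1, 2)/(5 + 2*(-5)) + 6/(-8))*(-5))*(y(3, -2)*(-2)) = (((-25/9 + 1)/(5 + 2*(-5)) + 6/(-8))*(-5))*((-2 + 2*3)*(-2)) = ((-16/(9*(5 - 10)) + 6*(-⅛))*(-5))*((-2 + 6)*(-2)) = ((-16/9/(-5) - ¾)*(-5))*(4*(-2)) = ((-16/9*(-⅕) - ¾)*(-5))*(-8) = ((16/45 - ¾)*(-5))*(-8) = -71/180*(-5)*(-8) = (71/36)*(-8) = -142/9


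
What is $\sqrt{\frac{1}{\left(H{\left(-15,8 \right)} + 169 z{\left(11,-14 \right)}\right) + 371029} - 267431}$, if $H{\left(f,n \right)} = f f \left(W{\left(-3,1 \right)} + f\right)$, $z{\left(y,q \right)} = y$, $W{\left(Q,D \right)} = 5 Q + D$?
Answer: $\frac{2 i \sqrt{110787293118349}}{40707} \approx 517.14 i$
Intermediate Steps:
$W{\left(Q,D \right)} = D + 5 Q$
$H{\left(f,n \right)} = f^{2} \left(-14 + f\right)$ ($H{\left(f,n \right)} = f f \left(\left(1 + 5 \left(-3\right)\right) + f\right) = f^{2} \left(\left(1 - 15\right) + f\right) = f^{2} \left(-14 + f\right)$)
$\sqrt{\frac{1}{\left(H{\left(-15,8 \right)} + 169 z{\left(11,-14 \right)}\right) + 371029} - 267431} = \sqrt{\frac{1}{\left(\left(-15\right)^{2} \left(-14 - 15\right) + 169 \cdot 11\right) + 371029} - 267431} = \sqrt{\frac{1}{\left(225 \left(-29\right) + 1859\right) + 371029} - 267431} = \sqrt{\frac{1}{\left(-6525 + 1859\right) + 371029} - 267431} = \sqrt{\frac{1}{-4666 + 371029} - 267431} = \sqrt{\frac{1}{366363} - 267431} = \sqrt{- \frac{97976823452}{366363}} = \frac{2 i \sqrt{110787293118349}}{40707}$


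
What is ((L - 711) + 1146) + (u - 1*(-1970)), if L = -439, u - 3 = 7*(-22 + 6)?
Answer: 1857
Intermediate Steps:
u = -109 (u = 3 + 7*(-22 + 6) = 3 + 7*(-16) = 3 - 112 = -109)
((L - 711) + 1146) + (u - 1*(-1970)) = ((-439 - 711) + 1146) + (-109 - 1*(-1970)) = (-1150 + 1146) + (-109 + 1970) = -4 + 1861 = 1857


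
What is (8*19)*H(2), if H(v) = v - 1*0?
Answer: 304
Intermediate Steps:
H(v) = v (H(v) = v + 0 = v)
(8*19)*H(2) = (8*19)*2 = 152*2 = 304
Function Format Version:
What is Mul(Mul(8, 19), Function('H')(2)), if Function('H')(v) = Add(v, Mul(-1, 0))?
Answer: 304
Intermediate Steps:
Function('H')(v) = v (Function('H')(v) = Add(v, 0) = v)
Mul(Mul(8, 19), Function('H')(2)) = Mul(Mul(8, 19), 2) = Mul(152, 2) = 304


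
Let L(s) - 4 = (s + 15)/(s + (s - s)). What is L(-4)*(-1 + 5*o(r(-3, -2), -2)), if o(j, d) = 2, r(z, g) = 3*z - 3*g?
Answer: 45/4 ≈ 11.250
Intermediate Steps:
r(z, g) = -3*g + 3*z
L(s) = 4 + (15 + s)/s (L(s) = 4 + (s + 15)/(s + (s - s)) = 4 + (15 + s)/(s + 0) = 4 + (15 + s)/s)
L(-4)*(-1 + 5*o(r(-3, -2), -2)) = (5 + 15/(-4))*(-1 + 5*2) = (5 + 15*(-¼))*(-1 + 10) = (5 - 15/4)*9 = (5/4)*9 = 45/4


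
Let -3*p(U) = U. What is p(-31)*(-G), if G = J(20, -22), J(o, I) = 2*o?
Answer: -1240/3 ≈ -413.33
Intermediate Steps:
p(U) = -U/3
G = 40 (G = 2*20 = 40)
p(-31)*(-G) = (-⅓*(-31))*(-1*40) = (31/3)*(-40) = -1240/3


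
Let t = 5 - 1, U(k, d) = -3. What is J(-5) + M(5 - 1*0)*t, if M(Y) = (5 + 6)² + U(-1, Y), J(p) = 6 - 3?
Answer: 475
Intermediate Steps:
J(p) = 3
M(Y) = 118 (M(Y) = (5 + 6)² - 3 = 11² - 3 = 121 - 3 = 118)
t = 4
J(-5) + M(5 - 1*0)*t = 3 + 118*4 = 3 + 472 = 475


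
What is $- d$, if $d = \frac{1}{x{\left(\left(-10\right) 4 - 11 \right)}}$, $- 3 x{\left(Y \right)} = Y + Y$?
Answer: $- \frac{1}{34} \approx -0.029412$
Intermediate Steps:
$x{\left(Y \right)} = - \frac{2 Y}{3}$ ($x{\left(Y \right)} = - \frac{Y + Y}{3} = - \frac{2 Y}{3}$)
$d = \frac{1}{34}$ ($d = \frac{1}{\left(- \frac{2}{3}\right) \left(\left(-10\right) 4 - 11\right)} = \frac{1}{\left(- \frac{2}{3}\right) \left(-40 - 11\right)} = \frac{1}{\left(- \frac{2}{3}\right) \left(-51\right)} = \frac{1}{34} \approx 0.029412$)
$- d = \left(-1\right) \frac{1}{34} = - \frac{1}{34}$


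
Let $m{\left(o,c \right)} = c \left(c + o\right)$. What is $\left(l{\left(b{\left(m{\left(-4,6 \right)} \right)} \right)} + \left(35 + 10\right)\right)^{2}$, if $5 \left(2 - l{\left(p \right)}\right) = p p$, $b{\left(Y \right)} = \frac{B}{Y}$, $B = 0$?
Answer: $2209$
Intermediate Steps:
$b{\left(Y \right)} = 0$ ($b{\left(Y \right)} = \frac{0}{Y} = 0$)
$l{\left(p \right)} = 2 - \frac{p^{2}}{5}$ ($l{\left(p \right)} = 2 - \frac{p p}{5} = 2 - \frac{p^{2}}{5}$)
$\left(l{\left(b{\left(m{\left(-4,6 \right)} \right)} \right)} + \left(35 + 10\right)\right)^{2} = \left(\left(2 - \frac{0^{2}}{5}\right) + \left(35 + 10\right)\right)^{2} = \left(\left(2 - 0\right) + 45\right)^{2} = \left(\left(2 + 0\right) + 45\right)^{2} = \left(2 + 45\right)^{2} = 47^{2} = 2209$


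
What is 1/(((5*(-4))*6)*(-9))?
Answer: 1/1080 ≈ 0.00092593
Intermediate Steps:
1/(((5*(-4))*6)*(-9)) = 1/(-20*6*(-9)) = 1/(-120*(-9)) = 1/1080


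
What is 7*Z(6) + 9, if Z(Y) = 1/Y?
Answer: 61/6 ≈ 10.167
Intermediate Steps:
7*Z(6) + 9 = 7/6 + 9 = 61/6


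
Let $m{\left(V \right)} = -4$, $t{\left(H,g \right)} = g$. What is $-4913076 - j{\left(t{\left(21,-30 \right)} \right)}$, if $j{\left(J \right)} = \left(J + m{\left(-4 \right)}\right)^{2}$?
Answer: $-4914232$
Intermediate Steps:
$j{\left(J \right)} = \left(-4 + J\right)^{2}$ ($j{\left(J \right)} = \left(J - 4\right)^{2} = \left(-4 + J\right)^{2}$)
$-4913076 - j{\left(t{\left(21,-30 \right)} \right)} = -4913076 - \left(-4 - 30\right)^{2} = -4913076 - \left(-34\right)^{2} = -4913076 - 1156 = -4914232$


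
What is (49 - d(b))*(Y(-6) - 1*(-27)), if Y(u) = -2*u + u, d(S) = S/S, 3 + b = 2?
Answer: 1584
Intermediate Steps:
b = -1 (b = -3 + 2 = -1)
d(S) = 1
Y(u) = -u
(49 - d(b))*(Y(-6) - 1*(-27)) = (49 - 1*1)*(-1*(-6) - 1*(-27)) = (49 - 1)*(6 + 27) = 48*33 = 1584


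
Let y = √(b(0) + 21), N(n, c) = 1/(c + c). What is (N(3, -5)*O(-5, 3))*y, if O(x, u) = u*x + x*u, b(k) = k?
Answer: 3*√21 ≈ 13.748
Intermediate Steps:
N(n, c) = 1/(2*c)
O(x, u) = 2*u*x (O(x, u) = u*x + u*x = 2*u*x)
y = √21 (y = √(0 + 21) = √21 ≈ 4.5826)
(N(3, -5)*O(-5, 3))*y = (((½)/(-5))*(2*3*(-5)))*√21 = (((½)*(-⅕))*(-30))*√21 = (-⅒*(-30))*√21 = 3*√21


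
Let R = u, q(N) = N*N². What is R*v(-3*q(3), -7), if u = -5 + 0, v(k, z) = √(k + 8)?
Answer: -5*I*√73 ≈ -42.72*I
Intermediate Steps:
q(N) = N³
v(k, z) = √(8 + k)
u = -5
R = -5
R*v(-3*q(3), -7) = -5*√(8 - 3*3³) = -5*√(8 - 3*27) = -5*√(8 - 81) = -5*I*√73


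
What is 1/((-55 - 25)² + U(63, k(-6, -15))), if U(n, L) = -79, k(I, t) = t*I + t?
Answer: 1/6321 ≈ 0.00015820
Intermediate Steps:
k(I, t) = t + I*t (k(I, t) = I*t + t = t + I*t)
1/((-55 - 25)² + U(63, k(-6, -15))) = 1/((-55 - 25)² - 79) = 1/((-80)² - 79) = 1/(6400 - 79) = 1/6321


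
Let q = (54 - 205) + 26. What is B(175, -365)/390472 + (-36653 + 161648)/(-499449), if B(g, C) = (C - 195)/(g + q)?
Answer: -10169300306/40629343735 ≈ -0.25029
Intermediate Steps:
q = -125 (q = -151 + 26 = -125)
B(g, C) = (-195 + C)/(-125 + g) (B(g, C) = (C - 195)/(g - 125) = (-195 + C)/(-125 + g))
B(175, -365)/390472 + (-36653 + 161648)/(-499449) = ((-195 - 365)/(-125 + 175))/390472 + (-36653 + 161648)/(-499449) = (-560/50)*(1/390472) + 124995*(-1/499449) = ((1/50)*(-560))*(1/390472) - 41665/166483 = -56/5*1/390472 - 41665/166483 = -7/244045 - 41665/166483 = -10169300306/40629343735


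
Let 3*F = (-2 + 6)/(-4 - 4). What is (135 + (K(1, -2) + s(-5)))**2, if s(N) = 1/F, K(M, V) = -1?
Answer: 16384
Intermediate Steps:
F = -1/6 (F = ((-2 + 6)/(-4 - 4))/3 = (4/(-8))/3 = (4*(-1/8))/3 = (1/3)*(-1/2) = -1/6 ≈ -0.16667)
s(N) = -6 (s(N) = 1/(-1/6) = -6)
(135 + (K(1, -2) + s(-5)))**2 = (135 + (-1 - 6))**2 = (135 - 7)**2 = 128**2 = 16384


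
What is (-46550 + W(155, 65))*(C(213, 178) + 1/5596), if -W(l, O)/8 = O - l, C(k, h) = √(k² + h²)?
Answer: -22915/2798 - 45830*√77053 ≈ -1.2722e+7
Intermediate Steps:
C(k, h) = √(h² + k²)
W(l, O) = -8*O + 8*l (W(l, O) = -8*(O - l) = -8*O + 8*l)
(-46550 + W(155, 65))*(C(213, 178) + 1/5596) = (-46550 + (-8*65 + 8*155))*(√(178² + 213²) + 1/5596) = (-46550 + (-520 + 1240))*(√(31684 + 45369) + 1/5596) = (-46550 + 720)*(√77053 + 1/5596) = -45830*(1/5596 + √77053) = -22915/2798 - 45830*√77053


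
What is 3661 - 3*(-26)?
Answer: 3739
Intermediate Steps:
3661 - 3*(-26) = 3661 - 1*(-78) = 3661 + 78 = 3739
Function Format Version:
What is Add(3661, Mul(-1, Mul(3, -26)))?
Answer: 3739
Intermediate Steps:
Add(3661, Mul(-1, Mul(3, -26))) = Add(3661, Mul(-1, -78)) = Add(3661, 78) = 3739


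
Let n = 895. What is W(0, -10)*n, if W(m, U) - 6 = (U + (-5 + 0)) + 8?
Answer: -895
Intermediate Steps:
W(m, U) = 9 + U (W(m, U) = 6 + ((U + (-5 + 0)) + 8) = 6 + ((U - 5) + 8) = 6 + ((-5 + U) + 8) = 6 + (3 + U) = 9 + U)
W(0, -10)*n = (9 - 10)*895 = -1*895 = -895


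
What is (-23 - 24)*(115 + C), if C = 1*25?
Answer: -6580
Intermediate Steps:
C = 25
(-23 - 24)*(115 + C) = (-23 - 24)*(115 + 25) = -47*140 = -6580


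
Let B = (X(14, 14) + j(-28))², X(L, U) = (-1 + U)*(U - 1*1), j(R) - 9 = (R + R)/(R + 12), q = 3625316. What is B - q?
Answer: -14369495/4 ≈ -3.5924e+6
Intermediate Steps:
j(R) = 9 + 2*R/(12 + R) (j(R) = 9 + (R + R)/(R + 12) = 9 + (2*R)/(12 + R) = 9 + 2*R/(12 + R))
X(L, U) = (-1 + U)² (X(L, U) = (-1 + U)*(U - 1) = (-1 + U)*(-1 + U) = (-1 + U)²)
B = 131769/4 (B = ((-1 + 14)² + (108 + 11*(-28))/(12 - 28))² = (13² + (108 - 308)/(-16))² = (169 - 1/16*(-200))² = (169 + 25/2)² = (363/2)² = 131769/4 ≈ 32942.)
B - q = 131769/4 - 1*3625316 = 131769/4 - 3625316 = -14369495/4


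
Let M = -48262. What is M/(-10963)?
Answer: 48262/10963 ≈ 4.4023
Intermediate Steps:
M/(-10963) = -48262/(-10963) = -48262*(-1/10963) = 48262/10963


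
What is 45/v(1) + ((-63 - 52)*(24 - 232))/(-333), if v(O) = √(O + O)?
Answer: -23920/333 + 45*√2/2 ≈ -40.012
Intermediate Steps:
v(O) = √2*√O (v(O) = √(2*O) = √2*√O)
45/v(1) + ((-63 - 52)*(24 - 232))/(-333) = 45/((√2*√1)) + ((-63 - 52)*(24 - 232))/(-333) = 45/((√2*1)) - 115*(-208)*(-1/333) = 45/(√2) + 23920*(-1/333) = 45*(√2/2) - 23920/333 = 45*√2/2 - 23920/333 = -23920/333 + 45*√2/2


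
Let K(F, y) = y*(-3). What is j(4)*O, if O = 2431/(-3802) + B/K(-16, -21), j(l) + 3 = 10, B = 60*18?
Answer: 439223/3802 ≈ 115.52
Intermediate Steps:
K(F, y) = -3*y
B = 1080
j(l) = 7 (j(l) = -3 + 10 = 7)
O = 439223/26614 (O = 2431/(-3802) + 1080/((-3*(-21))) = 2431*(-1/3802) + 1080/63 = -2431/3802 + 1080*(1/63) = -2431/3802 + 120/7 = 439223/26614 ≈ 16.503)
j(4)*O = 7*(439223/26614) = 439223/3802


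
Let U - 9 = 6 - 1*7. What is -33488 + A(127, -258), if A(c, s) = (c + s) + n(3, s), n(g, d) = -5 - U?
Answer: -33632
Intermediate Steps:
U = 8 (U = 9 + (6 - 1*7) = 9 + (6 - 7) = 9 - 1 = 8)
n(g, d) = -13 (n(g, d) = -5 - 1*8 = -5 - 8 = -13)
A(c, s) = -13 + c + s (A(c, s) = (c + s) - 13 = -13 + c + s)
-33488 + A(127, -258) = -33488 + (-13 + 127 - 258) = -33488 - 144 = -33632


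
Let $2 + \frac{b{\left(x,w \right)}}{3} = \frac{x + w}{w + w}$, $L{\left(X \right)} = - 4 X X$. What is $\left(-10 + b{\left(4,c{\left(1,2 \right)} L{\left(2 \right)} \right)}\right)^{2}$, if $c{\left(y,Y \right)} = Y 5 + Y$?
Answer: $\frac{216225}{1024} \approx 211.16$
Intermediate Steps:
$L{\left(X \right)} = - 4 X^{2}$
$c{\left(y,Y \right)} = 6 Y$ ($c{\left(y,Y \right)} = 5 Y + Y = 6 Y$)
$b{\left(x,w \right)} = -6 + \frac{3 \left(w + x\right)}{2 w}$ ($b{\left(x,w \right)} = -6 + 3 \frac{x + w}{w + w} = -6 + 3 \frac{w + x}{2 w} = -6 + \frac{3 \left(w + x\right)}{2 w}$)
$\left(-10 + b{\left(4,c{\left(1,2 \right)} L{\left(2 \right)} \right)}\right)^{2} = \left(-10 + \frac{3 \left(4 - 3 \cdot 6 \cdot 2 \left(- 4 \cdot 2^{2}\right)\right)}{2 \cdot 6 \cdot 2 \left(- 4 \cdot 2^{2}\right)}\right)^{2} = \left(-10 + \frac{3 \left(4 - 3 \cdot 12 \left(\left(-4\right) 4\right)\right)}{2 \cdot 12 \left(\left(-4\right) 4\right)}\right)^{2} = \left(-10 + \frac{3 \left(4 - 3 \cdot 12 \left(-16\right)\right)}{2 \cdot 12 \left(-16\right)}\right)^{2} = \left(-10 + \frac{3 \left(4 - -576\right)}{2 \left(-192\right)}\right)^{2} = \left(-10 + \frac{3}{2} \left(- \frac{1}{192}\right) \left(4 + 576\right)\right)^{2} = \left(-10 + \frac{3}{2} \left(- \frac{1}{192}\right) 580\right)^{2} = \left(-10 - \frac{145}{32}\right)^{2} = \left(- \frac{465}{32}\right)^{2} = \frac{216225}{1024}$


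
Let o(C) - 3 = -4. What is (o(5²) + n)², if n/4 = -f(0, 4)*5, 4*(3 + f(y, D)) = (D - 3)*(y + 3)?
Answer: 1936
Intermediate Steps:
o(C) = -1 (o(C) = 3 - 4 = -1)
f(y, D) = -3 + (-3 + D)*(3 + y)/4 (f(y, D) = -3 + ((D - 3)*(y + 3))/4 = -3 + ((-3 + D)*(3 + y))/4 = -3 + (-3 + D)*(3 + y)/4)
n = 45 (n = 4*(-(-21/4 - ¾*0 + (¾)*4 + (¼)*4*0)*5) = 4*(-(-21/4 + 0 + 3 + 0)*5) = 4*(-1*(-9/4)*5) = 4*((9/4)*5) = 4*(45/4) = 45)
(o(5²) + n)² = (-1 + 45)² = 44² = 1936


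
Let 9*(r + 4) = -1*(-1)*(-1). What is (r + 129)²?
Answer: 1263376/81 ≈ 15597.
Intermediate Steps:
r = -37/9 (r = -4 + (-1*(-1)*(-1))/9 = -4 + (1*(-1))/9 = -4 + (⅑)*(-1) = -4 - ⅑ = -37/9 ≈ -4.1111)
(r + 129)² = (-37/9 + 129)² = (1124/9)² = 1263376/81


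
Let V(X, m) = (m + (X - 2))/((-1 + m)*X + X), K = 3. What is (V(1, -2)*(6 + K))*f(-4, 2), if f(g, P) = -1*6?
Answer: -81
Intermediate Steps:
f(g, P) = -6
V(X, m) = (-2 + X + m)/(X + X*(-1 + m)) (V(X, m) = (m + (-2 + X))/(X*(-1 + m) + X) = (-2 + X + m)/(X + X*(-1 + m)))
(V(1, -2)*(6 + K))*f(-4, 2) = (((-2 + 1 - 2)/(1*(-2)))*(6 + 3))*(-6) = ((1*(-½)*(-3))*9)*(-6) = ((3/2)*9)*(-6) = (27/2)*(-6) = -81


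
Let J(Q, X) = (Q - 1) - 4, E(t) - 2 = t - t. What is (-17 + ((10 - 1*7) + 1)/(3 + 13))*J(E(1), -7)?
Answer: 201/4 ≈ 50.250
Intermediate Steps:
E(t) = 2 (E(t) = 2 + (t - t) = 2 + 0 = 2)
J(Q, X) = -5 + Q (J(Q, X) = (-1 + Q) - 4 = -5 + Q)
(-17 + ((10 - 1*7) + 1)/(3 + 13))*J(E(1), -7) = (-17 + ((10 - 1*7) + 1)/(3 + 13))*(-5 + 2) = (-17 + ((10 - 7) + 1)/16)*(-3) = (-17 + (3 + 1)*(1/16))*(-3) = (-17 + 4*(1/16))*(-3) = (-17 + 1/4)*(-3) = -67/4*(-3) = 201/4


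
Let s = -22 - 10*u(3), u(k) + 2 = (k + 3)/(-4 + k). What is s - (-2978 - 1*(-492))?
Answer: 2544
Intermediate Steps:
u(k) = -2 + (3 + k)/(-4 + k) (u(k) = -2 + (k + 3)/(-4 + k) = -2 + (3 + k)/(-4 + k))
s = 58 (s = -22 - 10*(11 - 1*3)/(-4 + 3) = -22 - 10*(11 - 3)/(-1) = -22 - (-10)*8 = -22 - 10*(-8) = -22 + 80 = 58)
s - (-2978 - 1*(-492)) = 58 - (-2978 - 1*(-492)) = 58 - (-2978 + 492) = 58 - 1*(-2486) = 58 + 2486 = 2544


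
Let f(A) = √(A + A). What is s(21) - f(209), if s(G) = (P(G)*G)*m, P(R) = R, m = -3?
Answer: -1323 - √418 ≈ -1343.4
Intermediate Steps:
f(A) = √2*√A (f(A) = √(2*A) = √2*√A)
s(G) = -3*G² (s(G) = (G*G)*(-3) = G²*(-3) = -3*G²)
s(21) - f(209) = -3*21² - √2*√209 = -3*441 - √418 = -1323 - √418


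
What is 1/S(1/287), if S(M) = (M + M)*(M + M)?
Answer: 82369/4 ≈ 20592.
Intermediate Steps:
S(M) = 4*M**2 (S(M) = (2*M)*(2*M) = 4*M**2)
1/S(1/287) = 1/(4*(1/287)**2) = 1/(4*(1/82369)) = 1/(4/82369) = 82369/4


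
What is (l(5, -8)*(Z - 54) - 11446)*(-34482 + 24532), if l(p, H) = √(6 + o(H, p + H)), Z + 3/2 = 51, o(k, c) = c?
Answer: 113887700 + 44775*√3 ≈ 1.1397e+8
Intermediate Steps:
Z = 99/2 (Z = -3/2 + 51 = 99/2 ≈ 49.500)
l(p, H) = √(6 + H + p) (l(p, H) = √(6 + (p + H)) = √(6 + (H + p)) = √(6 + H + p))
(l(5, -8)*(Z - 54) - 11446)*(-34482 + 24532) = (√(6 - 8 + 5)*(99/2 - 54) - 11446)*(-34482 + 24532) = (√3*(-9/2) - 11446)*(-9950) = (-9*√3/2 - 11446)*(-9950) = (-11446 - 9*√3/2)*(-9950) = 113887700 + 44775*√3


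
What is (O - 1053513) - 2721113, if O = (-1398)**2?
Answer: -1820222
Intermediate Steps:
O = 1954404
(O - 1053513) - 2721113 = (1954404 - 1053513) - 2721113 = 900891 - 2721113 = -1820222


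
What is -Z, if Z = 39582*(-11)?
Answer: 435402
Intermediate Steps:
Z = -435402
-Z = -1*(-435402) = 435402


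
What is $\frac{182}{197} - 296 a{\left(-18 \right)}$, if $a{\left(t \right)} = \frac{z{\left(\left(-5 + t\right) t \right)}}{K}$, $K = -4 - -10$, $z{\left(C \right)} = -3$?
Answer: $\frac{29338}{197} \approx 148.92$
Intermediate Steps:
$K = 6$ ($K = -4 + 10 = 6$)
$a{\left(t \right)} = - \frac{1}{2}$ ($a{\left(t \right)} = - \frac{3}{6} = \left(-3\right) \frac{1}{6} = - \frac{1}{2}$)
$\frac{182}{197} - 296 a{\left(-18 \right)} = \frac{182}{197} - -148 = 182 \cdot \frac{1}{197} + 148 = \frac{182}{197} + 148 = \frac{29338}{197}$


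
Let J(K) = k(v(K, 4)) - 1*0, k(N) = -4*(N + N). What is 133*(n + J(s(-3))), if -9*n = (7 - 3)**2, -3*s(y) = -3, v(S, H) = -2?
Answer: 17024/9 ≈ 1891.6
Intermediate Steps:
s(y) = 1 (s(y) = -1/3*(-3) = 1)
k(N) = -8*N
J(K) = 16 (J(K) = -8*(-2) - 1*0 = 16 + 0 = 16)
n = -16/9 (n = -(7 - 3)**2/9 = -1/9*4**2 = -1/9*16 = -16/9 ≈ -1.7778)
133*(n + J(s(-3))) = 133*(-16/9 + 16) = 133*(128/9) = 17024/9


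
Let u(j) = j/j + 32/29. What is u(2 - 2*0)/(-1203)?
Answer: -61/34887 ≈ -0.0017485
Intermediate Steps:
u(j) = 61/29 (u(j) = 1 + 32*(1/29) = 1 + 32/29 = 61/29)
u(2 - 2*0)/(-1203) = (61/29)/(-1203) = (61/29)*(-1/1203) = -61/34887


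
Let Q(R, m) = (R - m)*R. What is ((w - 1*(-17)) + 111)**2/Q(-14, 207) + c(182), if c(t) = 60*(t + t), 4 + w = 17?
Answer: 67592841/3094 ≈ 21846.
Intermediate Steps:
w = 13 (w = -4 + 17 = 13)
c(t) = 120*t (c(t) = 60*(2*t) = 120*t)
Q(R, m) = R*(R - m)
((w - 1*(-17)) + 111)**2/Q(-14, 207) + c(182) = ((13 - 1*(-17)) + 111)**2/((-14*(-14 - 1*207))) + 120*182 = ((13 + 17) + 111)**2/((-14*(-14 - 207))) + 21840 = (30 + 111)**2/((-14*(-221))) + 21840 = 141**2/3094 + 21840 = 19881*(1/3094) + 21840 = 19881/3094 + 21840 = 67592841/3094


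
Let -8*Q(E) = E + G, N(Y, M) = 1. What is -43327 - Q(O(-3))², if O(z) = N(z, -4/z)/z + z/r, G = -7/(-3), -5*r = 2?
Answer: -11092073/256 ≈ -43328.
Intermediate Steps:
r = -⅖ (r = -⅕*2 = -⅖ ≈ -0.40000)
G = 7/3 (G = -7*(-⅓) = 7/3 ≈ 2.3333)
O(z) = 1/z - 5*z/2 (O(z) = 1/z + z/(-⅖) = 1/z + z*(-5/2) = 1/z - 5*z/2)
Q(E) = -7/24 - E/8 (Q(E) = -(E + 7/3)/8 = -(7/3 + E)/8 = -7/24 - E/8)
-43327 - Q(O(-3))² = -43327 - (-7/24 - (1/(-3) - 5/2*(-3))/8)² = -43327 - (-7/24 - (-⅓ + 15/2)/8)² = -43327 - (-7/24 - ⅛*43/6)² = -43327 - (-7/24 - 43/48)² = -43327 - (-19/16)² = -43327 - 1*361/256 = -43327 - 361/256 = -11092073/256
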